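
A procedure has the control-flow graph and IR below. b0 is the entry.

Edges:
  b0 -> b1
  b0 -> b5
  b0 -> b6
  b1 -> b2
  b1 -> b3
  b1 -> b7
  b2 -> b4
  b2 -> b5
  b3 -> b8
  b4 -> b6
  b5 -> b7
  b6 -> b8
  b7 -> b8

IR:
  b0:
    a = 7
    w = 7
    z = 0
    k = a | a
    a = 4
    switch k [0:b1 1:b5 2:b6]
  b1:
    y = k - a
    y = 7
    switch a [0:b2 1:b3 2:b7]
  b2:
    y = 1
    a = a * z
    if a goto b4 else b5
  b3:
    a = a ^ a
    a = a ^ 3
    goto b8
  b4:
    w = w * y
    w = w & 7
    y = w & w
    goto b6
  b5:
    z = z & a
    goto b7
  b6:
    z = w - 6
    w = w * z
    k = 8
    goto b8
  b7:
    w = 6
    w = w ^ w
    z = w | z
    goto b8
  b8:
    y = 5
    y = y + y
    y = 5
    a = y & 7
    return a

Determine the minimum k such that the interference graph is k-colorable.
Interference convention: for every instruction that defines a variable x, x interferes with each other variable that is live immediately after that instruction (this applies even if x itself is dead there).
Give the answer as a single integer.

Per-block:
  b0: {a,k,w,z} / ∅
  b1: {y} / {a,k}
  b2: {a,y} / {a,z}
  b3: {a} / {a}
  b4: {w,y} / {w,y}
  b5: {z} / {a,z}
  b6: {k,w,z} / {w}
  b7: {w,z} / {z}
  b8: {a,y} / ∅

Liveness:
  b0: in=∅ out={a,k,w,z}
  b1: in={a,k,w,z} out={a,w,z}
  b2: in={a,w,z} out={a,w,y,z}
  b3: in={a} out=∅
  b4: in={w,y} out={w}
  b5: in={a,z} out={z}
  b6: in={w} out=∅
  b7: in={z} out=∅
  b8: in=∅ out=∅

Interference:
  a↔{k,w,y,z}
  k↔{a,w,z}
  w↔{a,k,y,z}
  y↔{a,w,z}
  z↔{a,k,w,y}

Chromatic number:
  lower bound: {a,k,w,z} mutually conflict ⇒ χ ≥ 4
  assign a→c0 k→c3 w→c1 y→c3 z→c2 — no edge inside a register ⇒ χ ≤ 4
  χ = 4

Answer: 4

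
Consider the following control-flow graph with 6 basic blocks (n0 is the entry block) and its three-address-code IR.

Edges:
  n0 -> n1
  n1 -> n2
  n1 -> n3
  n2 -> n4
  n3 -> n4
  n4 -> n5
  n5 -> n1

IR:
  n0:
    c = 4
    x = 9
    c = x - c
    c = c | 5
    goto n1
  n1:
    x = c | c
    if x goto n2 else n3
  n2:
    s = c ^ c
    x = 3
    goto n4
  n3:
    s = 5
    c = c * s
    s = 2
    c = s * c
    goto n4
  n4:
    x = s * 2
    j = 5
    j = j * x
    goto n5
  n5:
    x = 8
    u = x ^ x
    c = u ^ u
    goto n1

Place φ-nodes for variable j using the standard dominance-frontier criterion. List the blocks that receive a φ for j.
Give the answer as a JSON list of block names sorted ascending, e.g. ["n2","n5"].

Answer: ["n1"]

Analysis:
idom tree: n1←n0 n2←n1 n3←n1 n4←n1 n5←n4
Join-block Dom:
  n1: preds {n0,n5}: {n0} ∩ {n0,n1,n4,n5} = {n0}; idom=n0
  n4: preds {n2,n3}: {n0,n1,n2} ∩ {n0,n1,n3} = {n0,n1}; idom=n1

DF walk-up:
  join n1 pred n0: · stop@n0
  join n1 pred n5: n5→n4→n1 stop@n0
  join n4 pred n2: n2 stop@n1
  join n4 pred n3: n3 stop@n1
  DF(n0)=∅
  DF(n1)={n1}
  DF(n2)={n4}
  DF(n3)={n4}
  DF(n4)={n1}
  DF(n5)={n1}

φ for j: defs {n4}
  DF⁺ = {n1}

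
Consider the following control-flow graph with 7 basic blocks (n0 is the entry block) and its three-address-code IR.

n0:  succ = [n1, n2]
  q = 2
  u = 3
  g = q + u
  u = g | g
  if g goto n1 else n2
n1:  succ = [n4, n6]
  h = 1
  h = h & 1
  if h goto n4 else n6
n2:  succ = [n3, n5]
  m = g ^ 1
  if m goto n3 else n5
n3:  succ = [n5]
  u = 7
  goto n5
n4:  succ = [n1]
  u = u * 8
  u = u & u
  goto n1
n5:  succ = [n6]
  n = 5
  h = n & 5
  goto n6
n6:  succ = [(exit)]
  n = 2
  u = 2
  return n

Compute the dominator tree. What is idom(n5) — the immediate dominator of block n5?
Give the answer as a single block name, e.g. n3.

Answer: n2

Analysis:
idom tree: n1←n0 n2←n0 n3←n2 n4←n1 n5←n2 n6←n0
Join-block Dom:
  n1: preds {n0,n4}: {n0} ∩ {n0,n1,n4} = {n0}; idom=n0
  n5: preds {n2,n3}: {n0,n2} ∩ {n0,n2,n3} = {n0,n2}; idom=n2
  n6: preds {n1,n5}: {n0,n1} ∩ {n0,n2,n5} = {n0}; idom=n0

idom(n5) = n2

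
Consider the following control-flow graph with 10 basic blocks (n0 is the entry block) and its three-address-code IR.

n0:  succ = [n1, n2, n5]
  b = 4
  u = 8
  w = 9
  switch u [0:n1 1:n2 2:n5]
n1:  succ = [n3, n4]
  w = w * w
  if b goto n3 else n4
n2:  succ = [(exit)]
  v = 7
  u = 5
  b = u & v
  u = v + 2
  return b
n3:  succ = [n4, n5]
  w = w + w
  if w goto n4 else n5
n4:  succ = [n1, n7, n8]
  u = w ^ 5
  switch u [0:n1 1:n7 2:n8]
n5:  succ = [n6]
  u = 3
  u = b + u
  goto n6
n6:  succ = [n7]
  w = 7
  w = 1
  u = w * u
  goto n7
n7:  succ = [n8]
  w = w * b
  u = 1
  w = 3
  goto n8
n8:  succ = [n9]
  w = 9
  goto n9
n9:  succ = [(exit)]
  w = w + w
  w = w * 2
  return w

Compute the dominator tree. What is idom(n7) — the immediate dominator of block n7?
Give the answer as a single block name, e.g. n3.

idom tree: n1←n0 n2←n0 n3←n1 n4←n1 n5←n0 n6←n5 n7←n0 n8←n0 n9←n8
Join-block Dom:
  n1: preds {n0,n4}: {n0} ∩ {n0,n1,n4} = {n0}; idom=n0
  n4: preds {n1,n3}: {n0,n1} ∩ {n0,n1,n3} = {n0,n1}; idom=n1
  n5: preds {n0,n3}: {n0} ∩ {n0,n1,n3} = {n0}; idom=n0
  n7: preds {n4,n6}: {n0,n1,n4} ∩ {n0,n5,n6} = {n0}; idom=n0
  n8: preds {n4,n7}: {n0,n1,n4} ∩ {n0,n7} = {n0}; idom=n0

idom(n7) = n0

Answer: n0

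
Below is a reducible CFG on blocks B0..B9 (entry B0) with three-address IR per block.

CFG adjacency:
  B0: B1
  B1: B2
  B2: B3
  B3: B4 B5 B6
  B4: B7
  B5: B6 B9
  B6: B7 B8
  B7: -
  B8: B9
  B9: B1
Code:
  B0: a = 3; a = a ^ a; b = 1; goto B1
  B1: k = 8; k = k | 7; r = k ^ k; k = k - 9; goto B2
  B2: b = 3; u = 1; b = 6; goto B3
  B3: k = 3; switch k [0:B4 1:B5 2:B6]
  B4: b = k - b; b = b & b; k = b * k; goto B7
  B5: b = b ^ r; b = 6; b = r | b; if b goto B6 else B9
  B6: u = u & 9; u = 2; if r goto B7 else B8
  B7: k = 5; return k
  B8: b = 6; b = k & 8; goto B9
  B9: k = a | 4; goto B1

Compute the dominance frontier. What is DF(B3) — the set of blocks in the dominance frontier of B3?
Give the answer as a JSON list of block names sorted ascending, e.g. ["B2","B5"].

idom tree: B1←B0 B2←B1 B3←B2 B4←B3 B5←B3 B6←B3 B7←B3 B8←B6 B9←B3
Dom at joins:
  B1: preds {B0,B9}: {B0} ∩ {B0,B1,B2,B3,B9} = {B0}; idom=B0
  B6: preds {B3,B5}: {B0,B1,B2,B3} ∩ {B0,B1,B2,B3,B5} = {B0,B1,B2,B3}; idom=B3
  B7: preds {B4,B6}: {B0,B1,B2,B3,B4} ∩ {B0,B1,B2,B3,B6} = {B0,B1,B2,B3}; idom=B3
  B9: preds {B5,B8}: {B0,B1,B2,B3,B5} ∩ {B0,B1,B2,B3,B6,B8} = {B0,B1,B2,B3}; idom=B3

DF derivation:
  B1←B0: walk · to B0
  B1←B9: walk B9→B3→B2→B1 to B0
  B6←B3: walk · to B3
  B6←B5: walk B5 to B3
  B7←B4: walk B4 to B3
  B7←B6: walk B6 to B3
  B9←B5: walk B5 to B3
  B9←B8: walk B8→B6 to B3
  DF(B0)=∅
  DF(B1)={B1}
  DF(B2)={B1}
  DF(B3)={B1}
  DF(B4)={B7}
  DF(B5)={B6,B9}
  DF(B6)={B7,B9}
  DF(B7)=∅
  DF(B8)={B9}
  DF(B9)={B1}

DF(B3) = ["B1"]

Answer: ["B1"]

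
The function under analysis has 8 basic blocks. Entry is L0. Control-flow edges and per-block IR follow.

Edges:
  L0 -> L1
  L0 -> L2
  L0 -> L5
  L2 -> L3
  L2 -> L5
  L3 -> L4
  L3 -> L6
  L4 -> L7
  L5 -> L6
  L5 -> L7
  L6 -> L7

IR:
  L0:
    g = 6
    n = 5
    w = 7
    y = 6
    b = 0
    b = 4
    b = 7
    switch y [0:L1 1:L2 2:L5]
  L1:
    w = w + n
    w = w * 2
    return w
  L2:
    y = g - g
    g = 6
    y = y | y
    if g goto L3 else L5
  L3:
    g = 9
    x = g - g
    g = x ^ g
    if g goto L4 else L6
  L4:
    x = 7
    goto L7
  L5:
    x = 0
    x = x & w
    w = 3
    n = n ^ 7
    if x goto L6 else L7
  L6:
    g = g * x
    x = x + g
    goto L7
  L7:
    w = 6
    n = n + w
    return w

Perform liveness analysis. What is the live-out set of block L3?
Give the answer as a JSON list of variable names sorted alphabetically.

Answer: ["g", "n", "x"]

Analysis:
Block summaries:
  L0: def={b,g,n,w,y} ue=∅
  L1: def={w} ue={n,w}
  L2: def={g,y} ue={g}
  L3: def={g,x} ue=∅
  L4: def={x} ue=∅
  L5: def={n,w,x} ue={n,w}
  L6: def={g,x} ue={g,x}
  L7: def={n,w} ue={n}

Live sets:
  L0 li=∅ lo={g,n,w}
  L1 li={n,w} lo=∅
  L2 li={g,n,w} lo={g,n,w}
  L3 li={n} lo={g,n,x}
  L4 li={n} lo={n}
  L5 li={g,n,w} lo={g,n,x}
  L6 li={g,n,x} lo={n}
  L7 li={n} lo=∅

live-out(L3) = ["g", "n", "x"]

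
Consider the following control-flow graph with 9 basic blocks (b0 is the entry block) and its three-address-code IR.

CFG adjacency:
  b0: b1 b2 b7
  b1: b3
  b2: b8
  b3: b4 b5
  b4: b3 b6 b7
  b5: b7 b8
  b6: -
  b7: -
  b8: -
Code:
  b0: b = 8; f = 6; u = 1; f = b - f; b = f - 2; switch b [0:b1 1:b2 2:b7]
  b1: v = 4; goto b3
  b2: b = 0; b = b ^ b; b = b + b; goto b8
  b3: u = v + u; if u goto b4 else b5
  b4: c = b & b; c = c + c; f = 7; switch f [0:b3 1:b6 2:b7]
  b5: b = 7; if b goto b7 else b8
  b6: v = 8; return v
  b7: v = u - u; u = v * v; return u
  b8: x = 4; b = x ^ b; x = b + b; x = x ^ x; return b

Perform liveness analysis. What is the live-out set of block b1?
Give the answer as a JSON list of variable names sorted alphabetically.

Per-block:
  b0 def {b,f,u} use ∅
  b1 def {v} use ∅
  b2 def {b} use ∅
  b3 def {u} use {u,v}
  b4 def {c,f} use {b}
  b5 def {b} use ∅
  b6 def {v} use ∅
  b7 def {u,v} use {u}
  b8 def {b,x} use {b}

Liveness:
  b0 li=∅ lo={b,u}
  b1 li={b,u} lo={b,u,v}
  b2 li=∅ lo={b}
  b3 li={b,u,v} lo={b,u,v}
  b4 li={b,u,v} lo={b,u,v}
  b5 li={u} lo={b,u}
  b6 li=∅ lo=∅
  b7 li={u} lo=∅
  b8 li={b} lo=∅

live-out(b1) = ["b", "u", "v"]

Answer: ["b", "u", "v"]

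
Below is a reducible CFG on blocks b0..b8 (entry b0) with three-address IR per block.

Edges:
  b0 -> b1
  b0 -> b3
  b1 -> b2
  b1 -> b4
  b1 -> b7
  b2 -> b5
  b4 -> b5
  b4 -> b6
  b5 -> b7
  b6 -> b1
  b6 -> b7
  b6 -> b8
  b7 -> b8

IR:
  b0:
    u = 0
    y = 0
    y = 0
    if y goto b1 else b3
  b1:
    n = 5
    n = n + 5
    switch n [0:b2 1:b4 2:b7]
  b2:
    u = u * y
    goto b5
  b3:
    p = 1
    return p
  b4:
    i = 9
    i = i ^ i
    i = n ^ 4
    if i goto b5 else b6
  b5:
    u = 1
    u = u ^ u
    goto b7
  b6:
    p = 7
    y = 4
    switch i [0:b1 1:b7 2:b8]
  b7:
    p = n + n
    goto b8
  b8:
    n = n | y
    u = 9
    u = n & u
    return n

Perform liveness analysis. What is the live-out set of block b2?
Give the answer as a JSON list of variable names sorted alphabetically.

def/use:
  b0 def {u,y} use ∅
  b1 def {n} use ∅
  b2 def {u} use {u,y}
  b3 def {p} use ∅
  b4 def {i} use {n}
  b5 def {u} use ∅
  b6 def {p,y} use {i}
  b7 def {p} use {n}
  b8 def {n,u} use {n,y}

Backward fixpoint:
  live b0: ∅→{u,y}
  live b1: {u,y}→{n,u,y}
  live b2: {n,u,y}→{n,y}
  live b3: ∅→∅
  live b4: {n,u,y}→{i,n,u,y}
  live b5: {n,y}→{n,y}
  live b6: {i,n,u}→{n,u,y}
  live b7: {n,y}→{n,y}
  live b8: {n,y}→∅

live-out(b2) = ["n", "y"]

Answer: ["n", "y"]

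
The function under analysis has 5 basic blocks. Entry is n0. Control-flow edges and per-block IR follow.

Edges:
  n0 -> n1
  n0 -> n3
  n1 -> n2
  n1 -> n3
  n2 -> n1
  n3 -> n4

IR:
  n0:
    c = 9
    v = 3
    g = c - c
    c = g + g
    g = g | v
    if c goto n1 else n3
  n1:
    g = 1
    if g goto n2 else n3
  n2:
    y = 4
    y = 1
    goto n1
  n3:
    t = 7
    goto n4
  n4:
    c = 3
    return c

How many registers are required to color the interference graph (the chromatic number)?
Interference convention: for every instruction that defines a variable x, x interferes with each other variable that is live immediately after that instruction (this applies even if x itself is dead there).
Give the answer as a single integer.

Per-block:
  n0: {c,g,v} / ∅
  n1: {g} / ∅
  n2: {y} / ∅
  n3: {t} / ∅
  n4: {c} / ∅

Backward fixpoint:
  live n0: ∅→∅
  live n1: ∅→∅
  live n2: ∅→∅
  live n3: ∅→∅
  live n4: ∅→∅

Interfere edges:
  c↔{g,v}
  g↔{c,v}
  t↔∅
  v↔{c,g}
  y↔∅

Chromatic number:
  {c,g,v} pairwise interfere (3-clique) ⇒ χ ≥ 3
  assign c→r0 g→r1 t→r0 v→r2 y→r0 — no edge inside a register ⇒ χ ≤ 3
  χ = 3

Answer: 3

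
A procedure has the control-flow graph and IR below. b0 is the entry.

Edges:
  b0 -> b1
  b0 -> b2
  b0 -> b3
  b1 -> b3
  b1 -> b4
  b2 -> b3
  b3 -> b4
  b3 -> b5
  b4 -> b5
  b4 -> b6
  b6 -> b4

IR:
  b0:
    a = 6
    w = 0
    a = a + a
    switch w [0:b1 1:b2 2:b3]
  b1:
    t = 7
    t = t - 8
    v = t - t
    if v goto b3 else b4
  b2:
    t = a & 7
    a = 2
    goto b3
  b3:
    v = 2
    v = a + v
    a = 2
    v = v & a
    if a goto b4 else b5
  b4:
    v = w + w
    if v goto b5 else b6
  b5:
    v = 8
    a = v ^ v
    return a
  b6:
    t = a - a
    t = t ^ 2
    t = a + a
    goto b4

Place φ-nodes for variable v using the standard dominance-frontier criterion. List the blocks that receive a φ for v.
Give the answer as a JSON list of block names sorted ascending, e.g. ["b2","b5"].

Answer: ["b3", "b4", "b5"]

Working:
idom tree: b1←b0 b2←b0 b3←b0 b4←b0 b5←b0 b6←b4
Join-block Dom:
  b3: preds {b0,b1,b2}: {b0} ∩ {b0,b1} ∩ {b0,b2} = {b0}; idom=b0
  b4: preds {b1,b3,b6}: {b0,b1} ∩ {b0,b3} ∩ {b0,b4,b6} = {b0}; idom=b0
  b5: preds {b3,b4}: {b0,b3} ∩ {b0,b4} = {b0}; idom=b0

Frontier:
  join b3 pred b0: · stop@b0
  join b3 pred b1: b1 stop@b0
  join b3 pred b2: b2 stop@b0
  join b4 pred b1: b1 stop@b0
  join b4 pred b3: b3 stop@b0
  join b4 pred b6: b6→b4 stop@b0
  join b5 pred b3: b3 stop@b0
  join b5 pred b4: b4 stop@b0
  DF(b0)=∅
  DF(b1)={b3,b4}
  DF(b2)={b3}
  DF(b3)={b4,b5}
  DF(b4)={b4,b5}
  DF(b5)=∅
  DF(b6)={b4}

φ for v: defs {b1,b3,b4,b5}
  DF⁺ = {b3,b4,b5}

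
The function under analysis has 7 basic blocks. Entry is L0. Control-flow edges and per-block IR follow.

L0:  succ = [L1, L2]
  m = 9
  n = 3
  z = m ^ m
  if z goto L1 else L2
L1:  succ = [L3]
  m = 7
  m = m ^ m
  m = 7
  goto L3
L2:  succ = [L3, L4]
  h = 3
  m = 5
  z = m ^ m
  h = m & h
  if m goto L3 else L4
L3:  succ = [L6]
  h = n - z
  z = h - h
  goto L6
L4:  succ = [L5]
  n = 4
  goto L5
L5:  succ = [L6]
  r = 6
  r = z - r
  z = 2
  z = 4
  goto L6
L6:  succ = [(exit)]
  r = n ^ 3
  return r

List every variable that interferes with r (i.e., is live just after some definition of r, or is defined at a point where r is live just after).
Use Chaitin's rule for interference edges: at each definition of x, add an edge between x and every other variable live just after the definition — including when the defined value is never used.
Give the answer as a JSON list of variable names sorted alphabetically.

Answer: ["n", "z"]

Analysis:
Per-block:
  L0: {m,n,z} / ∅
  L1: {m} / ∅
  L2: {h,m,z} / ∅
  L3: {h,z} / {n,z}
  L4: {n} / ∅
  L5: {r,z} / {z}
  L6: {r} / {n}

Liveness:
  L0 li=∅ lo={n,z}
  L1 li={n,z} lo={n,z}
  L2 li={n} lo={n,z}
  L3 li={n,z} lo={n}
  L4 li={z} lo={n,z}
  L5 li={n,z} lo={n}
  L6 li={n} lo=∅

Conflict graph:
  h: {m,n,z}
  m: {h,n,z}
  n: {h,m,r,z}
  r: {n,z}
  z: {h,m,n,r}

N(r) = ["n", "z"]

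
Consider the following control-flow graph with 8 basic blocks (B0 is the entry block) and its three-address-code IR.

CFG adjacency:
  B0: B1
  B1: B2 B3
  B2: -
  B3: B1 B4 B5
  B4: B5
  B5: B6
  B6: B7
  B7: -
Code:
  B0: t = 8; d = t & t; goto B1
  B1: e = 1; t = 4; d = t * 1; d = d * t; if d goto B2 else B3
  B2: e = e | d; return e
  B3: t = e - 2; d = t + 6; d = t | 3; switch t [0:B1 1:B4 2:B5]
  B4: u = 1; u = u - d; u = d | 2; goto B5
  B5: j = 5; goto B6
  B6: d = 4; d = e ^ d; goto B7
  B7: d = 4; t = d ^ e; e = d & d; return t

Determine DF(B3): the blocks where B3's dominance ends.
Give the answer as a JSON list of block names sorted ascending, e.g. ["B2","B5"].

idom tree: B1←B0 B2←B1 B3←B1 B4←B3 B5←B3 B6←B5 B7←B6
Join-block Dom:
  B1: preds {B0,B3}: {B0} ∩ {B0,B1,B3} = {B0}; idom=B0
  B5: preds {B3,B4}: {B0,B1,B3} ∩ {B0,B1,B3,B4} = {B0,B1,B3}; idom=B3

DF derivation:
  B1←B0: walk · to B0
  B1←B3: walk B3→B1 to B0
  B5←B3: walk · to B3
  B5←B4: walk B4 to B3
  B0 → ∅
  B1 → {B1}
  B2 → ∅
  B3 → {B1}
  B4 → {B5}
  B5 → ∅
  B6 → ∅
  B7 → ∅

DF(B3) = ["B1"]

Answer: ["B1"]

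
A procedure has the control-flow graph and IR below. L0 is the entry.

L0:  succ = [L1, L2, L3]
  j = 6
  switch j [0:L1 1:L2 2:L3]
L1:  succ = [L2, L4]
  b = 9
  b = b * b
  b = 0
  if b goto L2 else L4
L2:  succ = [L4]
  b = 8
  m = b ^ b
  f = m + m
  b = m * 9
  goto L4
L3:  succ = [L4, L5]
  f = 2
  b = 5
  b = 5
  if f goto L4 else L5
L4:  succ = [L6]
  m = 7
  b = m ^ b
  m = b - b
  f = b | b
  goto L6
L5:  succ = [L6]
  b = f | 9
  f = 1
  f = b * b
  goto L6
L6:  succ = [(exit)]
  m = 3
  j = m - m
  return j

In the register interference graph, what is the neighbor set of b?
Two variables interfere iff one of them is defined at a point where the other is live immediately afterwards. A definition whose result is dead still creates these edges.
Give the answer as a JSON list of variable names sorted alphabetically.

def/use:
  L0: {j} / ∅
  L1: {b} / ∅
  L2: {b,f,m} / ∅
  L3: {b,f} / ∅
  L4: {b,f,m} / {b}
  L5: {b,f} / {f}
  L6: {j,m} / ∅

Liveness:
  live L0: ∅→∅
  live L1: ∅→{b}
  live L2: ∅→{b}
  live L3: ∅→{b,f}
  live L4: {b}→∅
  live L5: {f}→∅
  live L6: ∅→∅

Conflict graph:
  b — {f,m}
  f — {b,m}
  j — ∅
  m — {b,f}

N(b) = ["f", "m"]

Answer: ["f", "m"]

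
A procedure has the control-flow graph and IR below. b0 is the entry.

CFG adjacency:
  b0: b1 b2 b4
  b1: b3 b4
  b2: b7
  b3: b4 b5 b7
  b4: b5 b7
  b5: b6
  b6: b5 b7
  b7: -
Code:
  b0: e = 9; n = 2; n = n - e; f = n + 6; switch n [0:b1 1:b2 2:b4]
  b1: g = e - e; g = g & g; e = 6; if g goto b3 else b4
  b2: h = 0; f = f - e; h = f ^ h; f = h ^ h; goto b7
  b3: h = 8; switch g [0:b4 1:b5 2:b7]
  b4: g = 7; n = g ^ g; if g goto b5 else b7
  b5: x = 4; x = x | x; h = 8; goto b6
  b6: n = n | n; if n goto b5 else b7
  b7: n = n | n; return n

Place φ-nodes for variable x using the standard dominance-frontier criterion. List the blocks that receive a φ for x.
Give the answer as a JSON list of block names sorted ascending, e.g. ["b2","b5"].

idom tree: b1←b0 b2←b0 b3←b1 b4←b0 b5←b0 b6←b5 b7←b0
Join-block Dom:
  b4: preds {b0,b1,b3}: {b0} ∩ {b0,b1} ∩ {b0,b1,b3} = {b0}; idom=b0
  b5: preds {b3,b4,b6}: {b0,b1,b3} ∩ {b0,b4} ∩ {b0,b5,b6} = {b0}; idom=b0
  b7: preds {b2,b3,b4,b6}: {b0,b2} ∩ {b0,b1,b3} ∩ {b0,b4} ∩ {b0,b5,b6} = {b0}; idom=b0

Frontier:
  join b4 pred b0: · stop@b0
  join b4 pred b1: b1 stop@b0
  join b4 pred b3: b3→b1 stop@b0
  join b5 pred b3: b3→b1 stop@b0
  join b5 pred b4: b4 stop@b0
  join b5 pred b6: b6→b5 stop@b0
  join b7 pred b2: b2 stop@b0
  join b7 pred b3: b3→b1 stop@b0
  join b7 pred b4: b4 stop@b0
  join b7 pred b6: b6→b5 stop@b0
  b0 → ∅
  b1 → {b4,b5,b7}
  b2 → {b7}
  b3 → {b4,b5,b7}
  b4 → {b5,b7}
  b5 → {b5,b7}
  b6 → {b5,b7}
  b7 → ∅

φ for x: defs {b5}
  DF⁺ = {b5,b7}

Answer: ["b5", "b7"]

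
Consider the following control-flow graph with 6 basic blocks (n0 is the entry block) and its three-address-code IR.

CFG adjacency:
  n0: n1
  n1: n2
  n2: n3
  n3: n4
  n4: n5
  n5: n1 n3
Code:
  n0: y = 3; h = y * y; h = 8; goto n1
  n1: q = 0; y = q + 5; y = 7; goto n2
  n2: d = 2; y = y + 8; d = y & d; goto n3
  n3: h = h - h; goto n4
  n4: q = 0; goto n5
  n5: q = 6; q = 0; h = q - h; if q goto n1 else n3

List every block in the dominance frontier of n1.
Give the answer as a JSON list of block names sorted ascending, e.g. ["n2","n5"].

idom tree: n1←n0 n2←n1 n3←n2 n4←n3 n5←n4
Dom∩ at merges:
  n1: preds {n0,n5}: {n0} ∩ {n0,n1,n2,n3,n4,n5} = {n0}; idom=n0
  n3: preds {n2,n5}: {n0,n1,n2} ∩ {n0,n1,n2,n3,n4,n5} = {n0,n1,n2}; idom=n2

Frontier:
  n1←n0: walk · to n0
  n1←n5: walk n5→n4→n3→n2→n1 to n0
  n3←n2: walk · to n2
  n3←n5: walk n5→n4→n3 to n2
  n0 → ∅
  n1 → {n1}
  n2 → {n1}
  n3 → {n1,n3}
  n4 → {n1,n3}
  n5 → {n1,n3}

DF(n1) = ["n1"]

Answer: ["n1"]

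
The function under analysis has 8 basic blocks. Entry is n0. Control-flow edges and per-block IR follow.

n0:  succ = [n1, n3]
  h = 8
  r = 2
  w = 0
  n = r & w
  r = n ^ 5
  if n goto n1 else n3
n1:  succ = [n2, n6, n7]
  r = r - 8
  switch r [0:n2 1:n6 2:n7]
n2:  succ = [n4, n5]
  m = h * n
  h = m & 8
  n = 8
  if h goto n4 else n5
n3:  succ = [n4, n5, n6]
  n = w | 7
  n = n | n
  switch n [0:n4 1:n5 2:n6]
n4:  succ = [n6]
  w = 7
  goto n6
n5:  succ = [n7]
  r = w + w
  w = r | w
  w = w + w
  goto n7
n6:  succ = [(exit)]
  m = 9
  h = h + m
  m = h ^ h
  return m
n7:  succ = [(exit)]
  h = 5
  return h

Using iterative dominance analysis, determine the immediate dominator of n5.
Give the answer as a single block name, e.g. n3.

Answer: n0

Analysis:
idom tree: n1←n0 n2←n1 n3←n0 n4←n0 n5←n0 n6←n0 n7←n0
Dom at joins:
  n4: preds {n2,n3}: {n0,n1,n2} ∩ {n0,n3} = {n0}; idom=n0
  n5: preds {n2,n3}: {n0,n1,n2} ∩ {n0,n3} = {n0}; idom=n0
  n6: preds {n1,n3,n4}: {n0,n1} ∩ {n0,n3} ∩ {n0,n4} = {n0}; idom=n0
  n7: preds {n1,n5}: {n0,n1} ∩ {n0,n5} = {n0}; idom=n0

idom(n5) = n0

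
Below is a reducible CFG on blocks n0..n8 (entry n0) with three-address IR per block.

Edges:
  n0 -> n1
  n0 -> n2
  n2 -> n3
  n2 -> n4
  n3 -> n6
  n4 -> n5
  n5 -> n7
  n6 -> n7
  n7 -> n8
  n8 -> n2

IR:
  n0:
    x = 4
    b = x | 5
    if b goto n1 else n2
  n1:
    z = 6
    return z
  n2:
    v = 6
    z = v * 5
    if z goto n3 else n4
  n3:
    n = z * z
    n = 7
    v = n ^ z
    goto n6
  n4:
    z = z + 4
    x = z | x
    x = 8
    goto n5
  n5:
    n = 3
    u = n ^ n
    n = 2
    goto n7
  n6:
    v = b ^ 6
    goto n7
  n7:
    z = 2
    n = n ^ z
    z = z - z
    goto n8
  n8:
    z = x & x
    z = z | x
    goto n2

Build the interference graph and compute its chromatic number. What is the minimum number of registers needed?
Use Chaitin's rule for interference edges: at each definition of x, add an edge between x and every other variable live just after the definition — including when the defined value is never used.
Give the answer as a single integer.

Answer: 4

Analysis:
Per-block:
  n0: def={b,x} ue=∅
  n1: def={z} ue=∅
  n2: def={v,z} ue=∅
  n3: def={n,v} ue={z}
  n4: def={x,z} ue={x,z}
  n5: def={n,u} ue=∅
  n6: def={v} ue={b}
  n7: def={n,z} ue={n}
  n8: def={z} ue={x}

Backward fixpoint:
  n0: in=∅ out={b,x}
  n1: in=∅ out=∅
  n2: in={b,x} out={b,x,z}
  n3: in={b,x,z} out={b,n,x}
  n4: in={b,x,z} out={b,x}
  n5: in={b,x} out={b,n,x}
  n6: in={b,n,x} out={b,n,x}
  n7: in={b,n,x} out={b,x}
  n8: in={b,x} out={b,x}

Interference:
  b↔{n,u,v,x,z}
  n↔{b,v,x,z}
  u↔{b,x}
  v↔{b,n,x}
  x↔{b,n,u,v,z}
  z↔{b,n,x}

Chromatic number:
  lower bound: {b,n,v,x} mutually conflict ⇒ χ ≥ 4
  assign b→R0 n→R2 u→R2 v→R3 x→R1 z→R3 — no edge inside a register ⇒ χ ≤ 4
  χ = 4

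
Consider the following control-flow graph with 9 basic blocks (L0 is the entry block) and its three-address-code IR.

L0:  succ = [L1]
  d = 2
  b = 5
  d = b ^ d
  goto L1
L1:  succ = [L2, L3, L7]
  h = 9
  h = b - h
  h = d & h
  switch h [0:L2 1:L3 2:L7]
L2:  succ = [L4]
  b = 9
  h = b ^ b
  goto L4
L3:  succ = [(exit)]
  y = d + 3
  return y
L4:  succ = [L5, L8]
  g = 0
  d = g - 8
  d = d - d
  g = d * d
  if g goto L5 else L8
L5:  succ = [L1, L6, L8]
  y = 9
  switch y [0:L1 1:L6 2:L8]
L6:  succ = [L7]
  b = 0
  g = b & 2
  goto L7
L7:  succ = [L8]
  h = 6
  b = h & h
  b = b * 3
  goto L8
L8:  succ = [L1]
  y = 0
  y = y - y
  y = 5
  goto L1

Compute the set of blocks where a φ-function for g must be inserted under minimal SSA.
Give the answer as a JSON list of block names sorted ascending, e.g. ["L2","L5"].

Answer: ["L1", "L7", "L8"]

Analysis:
idom tree: L1←L0 L2←L1 L3←L1 L4←L2 L5←L4 L6←L5 L7←L1 L8←L1
Join-block Dom:
  L1: preds {L0,L5,L8}: {L0} ∩ {L0,L1,L2,L4,L5} ∩ {L0,L1,L8} = {L0}; idom=L0
  L7: preds {L1,L6}: {L0,L1} ∩ {L0,L1,L2,L4,L5,L6} = {L0,L1}; idom=L1
  L8: preds {L4,L5,L7}: {L0,L1,L2,L4} ∩ {L0,L1,L2,L4,L5} ∩ {L0,L1,L7} = {L0,L1}; idom=L1

Frontier:
  L1←L0: walk · to L0
  L1←L5: walk L5→L4→L2→L1 to L0
  L1←L8: walk L8→L1 to L0
  L7←L1: walk · to L1
  L7←L6: walk L6→L5→L4→L2 to L1
  L8←L4: walk L4→L2 to L1
  L8←L5: walk L5→L4→L2 to L1
  L8←L7: walk L7 to L1
  L0 → ∅
  L1 → {L1}
  L2 → {L1,L7,L8}
  L3 → ∅
  L4 → {L1,L7,L8}
  L5 → {L1,L7,L8}
  L6 → {L7}
  L7 → {L8}
  L8 → {L1}

φ for g: defs {L4,L6}
  DF⁺ = {L1,L7,L8}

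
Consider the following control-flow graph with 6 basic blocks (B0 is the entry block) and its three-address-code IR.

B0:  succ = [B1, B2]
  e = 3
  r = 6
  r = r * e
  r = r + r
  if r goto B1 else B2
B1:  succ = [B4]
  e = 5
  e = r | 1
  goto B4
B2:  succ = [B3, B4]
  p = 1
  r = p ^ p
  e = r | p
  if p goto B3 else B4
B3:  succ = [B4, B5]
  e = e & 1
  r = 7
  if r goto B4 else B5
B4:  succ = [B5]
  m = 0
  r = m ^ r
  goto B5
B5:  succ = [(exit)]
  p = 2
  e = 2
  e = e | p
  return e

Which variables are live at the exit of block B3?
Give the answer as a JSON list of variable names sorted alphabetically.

Answer: ["r"]

Derivation:
Block summaries:
  B0: {e,r} / ∅
  B1: {e} / {r}
  B2: {e,p,r} / ∅
  B3: {e,r} / {e}
  B4: {m,r} / {r}
  B5: {e,p} / ∅

Liveness:
  B0: in=∅ out={r}
  B1: in={r} out={r}
  B2: in=∅ out={e,r}
  B3: in={e} out={r}
  B4: in={r} out=∅
  B5: in=∅ out=∅

live-out(B3) = ["r"]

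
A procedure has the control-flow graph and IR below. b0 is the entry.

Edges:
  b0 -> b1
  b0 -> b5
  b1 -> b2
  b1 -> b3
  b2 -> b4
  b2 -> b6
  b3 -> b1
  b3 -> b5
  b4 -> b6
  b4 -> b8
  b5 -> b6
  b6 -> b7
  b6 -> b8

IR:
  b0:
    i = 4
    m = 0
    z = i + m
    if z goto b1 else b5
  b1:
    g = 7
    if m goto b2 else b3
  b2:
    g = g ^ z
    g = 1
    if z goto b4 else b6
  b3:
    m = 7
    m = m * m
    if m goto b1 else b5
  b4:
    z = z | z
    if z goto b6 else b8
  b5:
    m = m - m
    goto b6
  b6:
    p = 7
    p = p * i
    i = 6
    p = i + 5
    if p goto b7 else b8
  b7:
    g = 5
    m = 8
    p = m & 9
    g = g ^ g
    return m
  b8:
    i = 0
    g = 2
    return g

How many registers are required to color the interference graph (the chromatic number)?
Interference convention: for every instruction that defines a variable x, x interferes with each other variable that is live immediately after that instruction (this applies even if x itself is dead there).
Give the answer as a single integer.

Block summaries:
  b0: {i,m,z} / ∅
  b1: {g} / {m}
  b2: {g} / {g,z}
  b3: {m} / ∅
  b4: {z} / {z}
  b5: {m} / {m}
  b6: {i,p} / {i}
  b7: {g,m,p} / ∅
  b8: {g,i} / ∅

Liveness:
  b0: in=∅ out={i,m,z}
  b1: in={i,m,z} out={g,i,z}
  b2: in={g,i,z} out={i,z}
  b3: in={i,z} out={i,m,z}
  b4: in={i,z} out={i}
  b5: in={i,m} out={i}
  b6: in={i} out=∅
  b7: in=∅ out=∅
  b8: in=∅ out=∅

Interference:
  g: {i,m,p,z}
  i: {g,m,p,z}
  m: {g,i,p,z}
  p: {g,i,m}
  z: {g,i,m}

Colouring:
  lower bound: {g,i,m,p} mutually conflict ⇒ χ ≥ 4
  assign g→c0 i→c1 m→c2 p→c3 z→c3 — no edge inside a register ⇒ χ ≤ 4
  χ = 4

Answer: 4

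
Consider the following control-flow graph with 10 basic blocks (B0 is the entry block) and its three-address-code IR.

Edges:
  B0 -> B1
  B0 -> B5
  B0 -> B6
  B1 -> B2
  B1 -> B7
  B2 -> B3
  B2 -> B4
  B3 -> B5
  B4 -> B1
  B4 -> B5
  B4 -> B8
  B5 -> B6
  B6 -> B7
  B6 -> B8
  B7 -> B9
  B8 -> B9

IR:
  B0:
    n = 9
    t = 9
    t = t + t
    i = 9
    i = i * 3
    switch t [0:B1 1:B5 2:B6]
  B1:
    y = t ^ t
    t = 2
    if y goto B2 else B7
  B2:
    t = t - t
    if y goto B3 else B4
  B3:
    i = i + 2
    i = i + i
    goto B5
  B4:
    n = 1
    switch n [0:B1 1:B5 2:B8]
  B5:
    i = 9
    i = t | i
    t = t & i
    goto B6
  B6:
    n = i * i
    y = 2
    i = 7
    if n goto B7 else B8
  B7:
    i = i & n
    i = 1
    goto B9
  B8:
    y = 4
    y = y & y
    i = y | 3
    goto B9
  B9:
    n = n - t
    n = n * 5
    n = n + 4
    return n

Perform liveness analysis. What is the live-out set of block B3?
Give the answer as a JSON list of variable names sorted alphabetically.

Answer: ["t"]

Working:
def/use:
  B0 def {i,n,t} use ∅
  B1 def {t,y} use {t}
  B2 def {t} use {t,y}
  B3 def {i} use {i}
  B4 def {n} use ∅
  B5 def {i,t} use {t}
  B6 def {i,n,y} use {i}
  B7 def {i} use {i,n}
  B8 def {i,y} use ∅
  B9 def {n} use {n,t}

Liveness:
  live B0: ∅→{i,n,t}
  live B1: {i,n,t}→{i,n,t,y}
  live B2: {i,t,y}→{i,t}
  live B3: {i,t}→{t}
  live B4: {i,t}→{i,n,t}
  live B5: {t}→{i,t}
  live B6: {i,t}→{i,n,t}
  live B7: {i,n,t}→{n,t}
  live B8: {n,t}→{n,t}
  live B9: {n,t}→∅

live-out(B3) = ["t"]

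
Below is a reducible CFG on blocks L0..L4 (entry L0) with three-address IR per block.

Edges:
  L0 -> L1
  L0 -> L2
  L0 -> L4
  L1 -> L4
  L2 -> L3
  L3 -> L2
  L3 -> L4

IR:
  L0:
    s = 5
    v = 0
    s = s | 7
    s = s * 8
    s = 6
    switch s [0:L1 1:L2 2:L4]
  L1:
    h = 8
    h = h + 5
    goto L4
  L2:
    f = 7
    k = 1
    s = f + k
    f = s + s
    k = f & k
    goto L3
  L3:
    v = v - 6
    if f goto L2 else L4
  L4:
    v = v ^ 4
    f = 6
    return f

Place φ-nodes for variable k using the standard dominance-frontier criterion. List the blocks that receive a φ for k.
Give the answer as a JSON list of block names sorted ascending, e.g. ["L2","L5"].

idom tree: L1←L0 L2←L0 L3←L2 L4←L0
Join-block Dom:
  L2: preds {L0,L3}: {L0} ∩ {L0,L2,L3} = {L0}; idom=L0
  L4: preds {L0,L1,L3}: {L0} ∩ {L0,L1} ∩ {L0,L2,L3} = {L0}; idom=L0

DF derivation:
  join L2 pred L0: · stop@L0
  join L2 pred L3: L3→L2 stop@L0
  join L4 pred L0: · stop@L0
  join L4 pred L1: L1 stop@L0
  join L4 pred L3: L3→L2 stop@L0
  DF(L0)=∅
  DF(L1)={L4}
  DF(L2)={L2,L4}
  DF(L3)={L2,L4}
  DF(L4)=∅

φ for k: defs {L2}
  DF⁺ = {L2,L4}

Answer: ["L2", "L4"]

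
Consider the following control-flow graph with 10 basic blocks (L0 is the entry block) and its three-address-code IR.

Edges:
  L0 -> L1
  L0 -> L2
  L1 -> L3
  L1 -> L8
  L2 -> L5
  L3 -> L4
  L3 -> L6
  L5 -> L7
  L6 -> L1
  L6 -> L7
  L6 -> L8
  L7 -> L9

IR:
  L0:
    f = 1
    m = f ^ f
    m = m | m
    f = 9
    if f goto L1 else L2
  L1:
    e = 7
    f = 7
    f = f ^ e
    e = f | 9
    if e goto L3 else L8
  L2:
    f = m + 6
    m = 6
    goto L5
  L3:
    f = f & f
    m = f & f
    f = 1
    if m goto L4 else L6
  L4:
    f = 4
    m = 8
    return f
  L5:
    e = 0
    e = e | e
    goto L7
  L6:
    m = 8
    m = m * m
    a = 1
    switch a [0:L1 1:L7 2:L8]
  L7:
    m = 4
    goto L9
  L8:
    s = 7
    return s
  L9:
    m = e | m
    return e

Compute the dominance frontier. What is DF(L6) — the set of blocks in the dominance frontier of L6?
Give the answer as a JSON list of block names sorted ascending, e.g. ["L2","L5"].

Answer: ["L1", "L7", "L8"]

Analysis:
idom tree: L1←L0 L2←L0 L3←L1 L4←L3 L5←L2 L6←L3 L7←L0 L8←L1 L9←L7
Dom∩ at merges:
  L1: preds {L0,L6}: {L0} ∩ {L0,L1,L3,L6} = {L0}; idom=L0
  L7: preds {L5,L6}: {L0,L2,L5} ∩ {L0,L1,L3,L6} = {L0}; idom=L0
  L8: preds {L1,L6}: {L0,L1} ∩ {L0,L1,L3,L6} = {L0,L1}; idom=L1

Frontier:
  join L1 pred L0: · stop@L0
  join L1 pred L6: L6→L3→L1 stop@L0
  join L7 pred L5: L5→L2 stop@L0
  join L7 pred L6: L6→L3→L1 stop@L0
  join L8 pred L1: · stop@L1
  join L8 pred L6: L6→L3 stop@L1
  L0 → ∅
  L1 → {L1,L7}
  L2 → {L7}
  L3 → {L1,L7,L8}
  L4 → ∅
  L5 → {L7}
  L6 → {L1,L7,L8}
  L7 → ∅
  L8 → ∅
  L9 → ∅

DF(L6) = ["L1", "L7", "L8"]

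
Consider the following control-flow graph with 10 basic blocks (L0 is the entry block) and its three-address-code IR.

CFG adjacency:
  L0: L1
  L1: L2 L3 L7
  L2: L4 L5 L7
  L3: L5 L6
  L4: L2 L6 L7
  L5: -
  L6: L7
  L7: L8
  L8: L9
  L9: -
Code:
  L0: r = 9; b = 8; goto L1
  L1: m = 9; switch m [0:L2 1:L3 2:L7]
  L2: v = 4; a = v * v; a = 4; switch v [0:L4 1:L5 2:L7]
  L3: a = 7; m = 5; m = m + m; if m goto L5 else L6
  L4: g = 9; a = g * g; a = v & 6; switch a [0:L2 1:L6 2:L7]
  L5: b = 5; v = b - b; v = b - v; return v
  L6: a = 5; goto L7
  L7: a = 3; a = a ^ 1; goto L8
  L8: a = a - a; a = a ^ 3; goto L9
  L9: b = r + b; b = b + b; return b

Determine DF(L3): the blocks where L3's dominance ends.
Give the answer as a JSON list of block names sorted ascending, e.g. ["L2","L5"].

idom tree: L1←L0 L2←L1 L3←L1 L4←L2 L5←L1 L6←L1 L7←L1 L8←L7 L9←L8
Dom∩ at merges:
  L2: preds {L1,L4}: {L0,L1} ∩ {L0,L1,L2,L4} = {L0,L1}; idom=L1
  L5: preds {L2,L3}: {L0,L1,L2} ∩ {L0,L1,L3} = {L0,L1}; idom=L1
  L6: preds {L3,L4}: {L0,L1,L3} ∩ {L0,L1,L2,L4} = {L0,L1}; idom=L1
  L7: preds {L1,L2,L4,L6}: {L0,L1} ∩ {L0,L1,L2} ∩ {L0,L1,L2,L4} ∩ {L0,L1,L6} = {L0,L1}; idom=L1

Frontier:
  join L2 pred L1: · stop@L1
  join L2 pred L4: L4→L2 stop@L1
  join L5 pred L2: L2 stop@L1
  join L5 pred L3: L3 stop@L1
  join L6 pred L3: L3 stop@L1
  join L6 pred L4: L4→L2 stop@L1
  join L7 pred L1: · stop@L1
  join L7 pred L2: L2 stop@L1
  join L7 pred L4: L4→L2 stop@L1
  join L7 pred L6: L6 stop@L1
  DF(L0)=∅
  DF(L1)=∅
  DF(L2)={L2,L5,L6,L7}
  DF(L3)={L5,L6}
  DF(L4)={L2,L6,L7}
  DF(L5)=∅
  DF(L6)={L7}
  DF(L7)=∅
  DF(L8)=∅
  DF(L9)=∅

DF(L3) = ["L5", "L6"]

Answer: ["L5", "L6"]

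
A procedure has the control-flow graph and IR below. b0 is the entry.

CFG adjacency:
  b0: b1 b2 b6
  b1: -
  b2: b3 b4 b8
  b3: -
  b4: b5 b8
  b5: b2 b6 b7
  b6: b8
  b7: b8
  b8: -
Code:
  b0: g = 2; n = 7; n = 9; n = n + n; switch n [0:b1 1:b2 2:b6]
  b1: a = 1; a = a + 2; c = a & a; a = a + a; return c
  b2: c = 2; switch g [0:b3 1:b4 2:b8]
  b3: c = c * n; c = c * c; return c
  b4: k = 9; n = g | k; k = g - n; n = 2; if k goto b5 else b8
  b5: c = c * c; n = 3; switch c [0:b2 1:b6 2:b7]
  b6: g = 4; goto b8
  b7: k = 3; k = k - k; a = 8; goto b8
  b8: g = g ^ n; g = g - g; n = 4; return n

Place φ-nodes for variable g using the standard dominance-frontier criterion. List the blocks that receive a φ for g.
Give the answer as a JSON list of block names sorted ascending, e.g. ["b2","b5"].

Answer: ["b8"]

Derivation:
idom tree: b1←b0 b2←b0 b3←b2 b4←b2 b5←b4 b6←b0 b7←b5 b8←b0
Dom∩ at merges:
  b2: preds {b0,b5}: {b0} ∩ {b0,b2,b4,b5} = {b0}; idom=b0
  b6: preds {b0,b5}: {b0} ∩ {b0,b2,b4,b5} = {b0}; idom=b0
  b8: preds {b2,b4,b6,b7}: {b0,b2} ∩ {b0,b2,b4} ∩ {b0,b6} ∩ {b0,b2,b4,b5,b7} = {b0}; idom=b0

DF walk-up:
  join b2 pred b0: · stop@b0
  join b2 pred b5: b5→b4→b2 stop@b0
  join b6 pred b0: · stop@b0
  join b6 pred b5: b5→b4→b2 stop@b0
  join b8 pred b2: b2 stop@b0
  join b8 pred b4: b4→b2 stop@b0
  join b8 pred b6: b6 stop@b0
  join b8 pred b7: b7→b5→b4→b2 stop@b0
  b0: DF=∅
  b1: DF=∅
  b2: DF={b2,b6,b8}
  b3: DF=∅
  b4: DF={b2,b6,b8}
  b5: DF={b2,b6,b8}
  b6: DF={b8}
  b7: DF={b8}
  b8: DF=∅

φ for g: defs {b0,b6,b8}
  DF⁺ = {b8}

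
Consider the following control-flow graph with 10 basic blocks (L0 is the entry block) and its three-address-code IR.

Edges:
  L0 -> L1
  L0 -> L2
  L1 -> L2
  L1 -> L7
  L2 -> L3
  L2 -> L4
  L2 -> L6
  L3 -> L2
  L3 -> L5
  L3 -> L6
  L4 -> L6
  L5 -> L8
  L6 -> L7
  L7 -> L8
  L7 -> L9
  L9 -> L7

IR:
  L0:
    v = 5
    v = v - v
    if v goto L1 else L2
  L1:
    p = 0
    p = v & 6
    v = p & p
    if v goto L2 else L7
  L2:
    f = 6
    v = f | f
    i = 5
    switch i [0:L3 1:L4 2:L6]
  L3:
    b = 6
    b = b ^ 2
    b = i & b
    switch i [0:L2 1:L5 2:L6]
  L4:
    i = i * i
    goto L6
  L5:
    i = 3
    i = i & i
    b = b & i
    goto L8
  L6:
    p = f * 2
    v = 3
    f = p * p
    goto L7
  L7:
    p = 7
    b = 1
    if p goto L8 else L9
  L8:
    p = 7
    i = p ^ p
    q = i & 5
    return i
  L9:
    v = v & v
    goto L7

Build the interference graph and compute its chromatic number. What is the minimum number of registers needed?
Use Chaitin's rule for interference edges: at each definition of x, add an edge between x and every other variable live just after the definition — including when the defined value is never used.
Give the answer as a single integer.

Answer: 3

Derivation:
Block summaries:
  L0: {v} / ∅
  L1: {p,v} / {v}
  L2: {f,i,v} / ∅
  L3: {b} / {i}
  L4: {i} / {i}
  L5: {b,i} / {b}
  L6: {f,p,v} / {f}
  L7: {b,p} / ∅
  L8: {i,p,q} / ∅
  L9: {v} / {v}

Liveness:
  L0 li=∅ lo={v}
  L1 li={v} lo={v}
  L2 li=∅ lo={f,i}
  L3 li={f,i} lo={b,f}
  L4 li={f,i} lo={f}
  L5 li={b} lo=∅
  L6 li={f} lo={v}
  L7 li={v} lo={v}
  L8 li=∅ lo=∅
  L9 li={v} lo={v}

Conflict graph:
  b — {f,i,p,v}
  f — {b,i,v}
  i — {b,f,q}
  p — {b,v}
  q — {i}
  v — {b,f,p}

Registers:
  {b,f,i} pairwise interfere (3-clique) ⇒ χ ≥ 3
  3-colouring: r0={b,q}  r1={f,p}  r2={i,v}
  χ = 3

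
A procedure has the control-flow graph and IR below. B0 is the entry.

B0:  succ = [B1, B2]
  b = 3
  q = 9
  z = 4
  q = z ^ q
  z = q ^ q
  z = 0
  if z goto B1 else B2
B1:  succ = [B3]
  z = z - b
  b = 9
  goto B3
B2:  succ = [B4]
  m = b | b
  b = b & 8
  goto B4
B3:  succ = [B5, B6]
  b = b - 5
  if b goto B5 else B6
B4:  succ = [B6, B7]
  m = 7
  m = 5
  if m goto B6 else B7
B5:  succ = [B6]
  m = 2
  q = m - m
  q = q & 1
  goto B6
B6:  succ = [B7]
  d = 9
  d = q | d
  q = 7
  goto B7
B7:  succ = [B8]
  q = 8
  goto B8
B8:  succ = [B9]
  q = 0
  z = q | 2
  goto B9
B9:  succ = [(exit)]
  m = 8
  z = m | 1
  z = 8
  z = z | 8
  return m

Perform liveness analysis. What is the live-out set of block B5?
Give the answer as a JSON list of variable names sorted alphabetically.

Per-block:
  B0: {b,q,z} / ∅
  B1: {b,z} / {b,z}
  B2: {b,m} / {b}
  B3: {b} / {b}
  B4: {m} / ∅
  B5: {m,q} / ∅
  B6: {d,q} / {q}
  B7: {q} / ∅
  B8: {q,z} / ∅
  B9: {m,z} / ∅

Backward fixpoint:
  live B0: ∅→{b,q,z}
  live B1: {b,q,z}→{b,q}
  live B2: {b,q}→{q}
  live B3: {b,q}→{q}
  live B4: {q}→{q}
  live B5: ∅→{q}
  live B6: {q}→∅
  live B7: ∅→∅
  live B8: ∅→∅
  live B9: ∅→∅

live-out(B5) = ["q"]

Answer: ["q"]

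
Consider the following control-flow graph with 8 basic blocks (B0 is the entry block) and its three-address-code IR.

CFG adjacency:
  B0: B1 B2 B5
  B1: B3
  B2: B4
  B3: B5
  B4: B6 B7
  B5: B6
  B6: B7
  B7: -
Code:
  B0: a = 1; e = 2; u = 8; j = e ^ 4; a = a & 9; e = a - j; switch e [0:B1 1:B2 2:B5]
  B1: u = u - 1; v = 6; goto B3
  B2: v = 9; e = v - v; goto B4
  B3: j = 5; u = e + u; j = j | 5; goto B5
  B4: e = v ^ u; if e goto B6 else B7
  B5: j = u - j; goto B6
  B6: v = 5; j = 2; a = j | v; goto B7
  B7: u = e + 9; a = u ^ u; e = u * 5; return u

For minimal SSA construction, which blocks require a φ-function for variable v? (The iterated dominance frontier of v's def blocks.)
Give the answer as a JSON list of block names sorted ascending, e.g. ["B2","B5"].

Answer: ["B5", "B6", "B7"]

Working:
idom tree: B1←B0 B2←B0 B3←B1 B4←B2 B5←B0 B6←B0 B7←B0
Dom∩ at merges:
  B5: preds {B0,B3}: {B0} ∩ {B0,B1,B3} = {B0}; idom=B0
  B6: preds {B4,B5}: {B0,B2,B4} ∩ {B0,B5} = {B0}; idom=B0
  B7: preds {B4,B6}: {B0,B2,B4} ∩ {B0,B6} = {B0}; idom=B0

DF derivation:
  join B5 pred B0: · stop@B0
  join B5 pred B3: B3→B1 stop@B0
  join B6 pred B4: B4→B2 stop@B0
  join B6 pred B5: B5 stop@B0
  join B7 pred B4: B4→B2 stop@B0
  join B7 pred B6: B6 stop@B0
  DF(B0)=∅
  DF(B1)={B5}
  DF(B2)={B6,B7}
  DF(B3)={B5}
  DF(B4)={B6,B7}
  DF(B5)={B6}
  DF(B6)={B7}
  DF(B7)=∅

φ for v: defs {B1,B2,B6}
  DF⁺ = {B5,B6,B7}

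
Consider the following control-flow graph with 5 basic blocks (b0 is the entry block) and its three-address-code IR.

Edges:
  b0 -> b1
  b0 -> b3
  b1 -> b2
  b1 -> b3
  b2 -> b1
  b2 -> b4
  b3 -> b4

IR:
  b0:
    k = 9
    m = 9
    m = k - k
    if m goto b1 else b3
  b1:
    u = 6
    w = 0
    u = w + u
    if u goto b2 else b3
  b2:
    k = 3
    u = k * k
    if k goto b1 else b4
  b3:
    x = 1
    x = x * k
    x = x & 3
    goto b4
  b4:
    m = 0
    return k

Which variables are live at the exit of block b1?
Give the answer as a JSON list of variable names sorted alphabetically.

Answer: ["k"]

Derivation:
Per-block:
  b0 def {k,m} use ∅
  b1 def {u,w} use ∅
  b2 def {k,u} use ∅
  b3 def {x} use {k}
  b4 def {m} use {k}

Live sets:
  b0 li=∅ lo={k}
  b1 li={k} lo={k}
  b2 li=∅ lo={k}
  b3 li={k} lo={k}
  b4 li={k} lo=∅

live-out(b1) = ["k"]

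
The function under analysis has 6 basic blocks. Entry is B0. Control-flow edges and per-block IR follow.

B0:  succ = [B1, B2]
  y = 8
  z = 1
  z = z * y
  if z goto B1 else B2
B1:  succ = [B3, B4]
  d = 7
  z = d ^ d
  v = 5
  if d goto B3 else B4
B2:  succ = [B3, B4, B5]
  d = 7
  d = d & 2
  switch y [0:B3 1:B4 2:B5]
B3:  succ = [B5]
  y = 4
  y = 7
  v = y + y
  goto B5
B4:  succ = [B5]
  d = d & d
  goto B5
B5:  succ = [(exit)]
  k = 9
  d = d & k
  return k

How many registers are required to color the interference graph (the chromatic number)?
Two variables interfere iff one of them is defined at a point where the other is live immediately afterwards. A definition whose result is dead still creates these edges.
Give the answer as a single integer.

Answer: 3

Analysis:
Block summaries:
  B0 def {y,z} use ∅
  B1 def {d,v,z} use ∅
  B2 def {d} use {y}
  B3 def {v,y} use ∅
  B4 def {d} use {d}
  B5 def {d,k} use {d}

Backward fixpoint:
  B0: in=∅ out={y}
  B1: in=∅ out={d}
  B2: in={y} out={d}
  B3: in={d} out={d}
  B4: in={d} out={d}
  B5: in={d} out=∅

Interference:
  d: {k,v,y,z}
  k: {d}
  v: {d}
  y: {d,z}
  z: {d,y}

Chromatic number:
  clique {d,y,z} ⇒ need ≥ 3
  assign d→c0 k→c1 v→c1 y→c1 z→c2 — no edge inside a register ⇒ χ ≤ 3
  χ = 3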